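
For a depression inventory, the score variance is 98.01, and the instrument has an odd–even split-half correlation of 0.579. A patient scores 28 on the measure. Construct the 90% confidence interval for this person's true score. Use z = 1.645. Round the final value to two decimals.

[19.59, 36.41]

SD = √98.01 = 9.90000
Full-length reliability (Spearman-Brown) = 2(0.579)/(1+0.579) ≈ 0.73338
SEM = 9.90000·√(1 − 0.73338) ≈ 5.11193
Half-width = 1.645·5.11193 ≈ 8.40913
CI = 28 ± 8.40913 → [19.59087, 36.40913]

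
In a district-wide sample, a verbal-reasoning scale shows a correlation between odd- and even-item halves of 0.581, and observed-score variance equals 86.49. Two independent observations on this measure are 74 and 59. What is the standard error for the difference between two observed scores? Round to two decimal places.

6.77

σ = 86.49^(1/2) = 9.3000
Full-length reliability (Spearman-Brown) = 2(0.581)/(1+0.581) ≃ 0.7350
SEM = 9.3000 × √(1 − 0.7350) = 9.3000 × √0.2650 ≃ 9.3000 × 0.5148 ≃ 4.7877
SE_diff = √2 × SEM ≃ 6.7708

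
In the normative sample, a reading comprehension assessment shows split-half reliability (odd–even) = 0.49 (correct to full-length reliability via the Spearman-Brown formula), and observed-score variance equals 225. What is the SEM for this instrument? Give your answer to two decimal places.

σ = 225^(1/2) = 15.0000
Full-length reliability (Spearman-Brown) = 2(0.49)/(1+0.49) ≈ 0.6577
SEM = 15.0000 × √(1 − 0.6577) = 15.0000 × √0.3423 ≈ 15.0000 × 0.5850 ≈ 8.7757

8.78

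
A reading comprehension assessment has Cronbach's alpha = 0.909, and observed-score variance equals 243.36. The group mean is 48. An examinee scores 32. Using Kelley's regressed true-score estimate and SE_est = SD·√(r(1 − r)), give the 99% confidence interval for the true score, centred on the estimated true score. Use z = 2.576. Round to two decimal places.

σ = 243.36^(1/2) = 15.600
T̂ = 0.909(32) + 0.091(48) ≃ 33.456
SE_est = SD * √(r(1 − r)) = 15.600 * √0.083 ≃ 15.600 * 0.288 ≃ 4.487
CI = 33.456 ± 2.576 * 4.487 → [21.898, 45.014]

[21.90, 45.01]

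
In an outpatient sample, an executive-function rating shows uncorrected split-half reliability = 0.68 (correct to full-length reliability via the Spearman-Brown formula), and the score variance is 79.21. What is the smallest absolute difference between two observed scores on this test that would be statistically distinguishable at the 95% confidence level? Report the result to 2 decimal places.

10.77

SD = √79.21 = 8.90000
r_full = 2·0.68 / (1 + 0.68) ≃ 0.80952
The standard error of measurement is 8.90000×√(1 − 0.80952) ≃ 8.90000×0.43644 ≃ 3.88428.
SE_diff = SEM × √2 ≃ 3.88428 × 1.41421 ≃ 5.49320
Smallest detectable difference = 1.96×5.49320 ≃ 10.76667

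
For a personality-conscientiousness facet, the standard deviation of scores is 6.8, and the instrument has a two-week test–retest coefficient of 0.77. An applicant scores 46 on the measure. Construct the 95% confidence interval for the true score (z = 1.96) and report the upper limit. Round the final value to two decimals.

52.39

The standard error of measurement is 6.800×√(1 − 0.770) ≃ 6.800×0.480 ≃ 3.261.
Margin = 1.96 × 3.261 ≃ 6.392
Upper bound: 46 + 6.392 = 52.392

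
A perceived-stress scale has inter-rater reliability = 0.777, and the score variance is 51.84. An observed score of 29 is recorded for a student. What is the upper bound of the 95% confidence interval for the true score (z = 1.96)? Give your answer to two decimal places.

35.66

σ = 51.84^(1/2) = 7.2000
SEM = 7.2000 · √(1 − 0.7770) = 7.2000 · √0.2230 ≈ 7.2000 · 0.4722 ≈ 3.4000
Half-width = 1.96·3.4000 ≈ 6.6641
Upper bound: 29 + 6.6641 = 35.6641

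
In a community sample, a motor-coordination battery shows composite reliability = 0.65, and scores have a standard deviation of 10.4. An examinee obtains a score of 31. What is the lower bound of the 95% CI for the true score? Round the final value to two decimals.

SEM = 10.400 * √(1 − 0.650) = 10.400 * √0.350 ≈ 10.400 * 0.592 ≈ 6.153
Half-width = 1.96*6.153 ≈ 12.059
Lower limit = 31 − 12.059 ≈ 18.941

18.94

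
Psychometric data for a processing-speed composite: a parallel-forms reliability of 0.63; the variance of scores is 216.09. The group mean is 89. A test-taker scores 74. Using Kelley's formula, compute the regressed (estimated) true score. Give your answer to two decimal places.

79.55

T̂ = 0.6300(74) + 0.3700(89) ≈ 79.5500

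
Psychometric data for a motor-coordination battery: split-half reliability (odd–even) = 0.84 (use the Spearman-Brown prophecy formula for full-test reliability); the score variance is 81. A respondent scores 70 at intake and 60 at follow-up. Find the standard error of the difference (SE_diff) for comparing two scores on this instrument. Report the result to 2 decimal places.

3.75

SD = √81 ≈ 9.00000
r_full = 2·0.84 / (1 + 0.84) ≈ 0.91304
SEM = 9.00000·√(1 − 0.91304) ≈ 2.65396
SE_diff = √2 · SEM ≈ 3.75326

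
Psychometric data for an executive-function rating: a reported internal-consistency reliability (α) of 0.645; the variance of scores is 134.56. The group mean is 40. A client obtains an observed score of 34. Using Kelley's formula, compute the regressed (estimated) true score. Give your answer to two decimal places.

36.13

T̂ = r·X + (1 − r)·M = 0.645*34 + 0.355*40 = 21.930 + 14.200 ≃ 36.130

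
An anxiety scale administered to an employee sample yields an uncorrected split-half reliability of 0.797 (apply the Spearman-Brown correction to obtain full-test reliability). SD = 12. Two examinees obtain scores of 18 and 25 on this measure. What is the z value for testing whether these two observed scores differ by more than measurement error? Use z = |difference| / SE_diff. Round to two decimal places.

Spearman-Brown: r = 2(0.797) / (1 + 0.797) = 1.5940 / 1.7970 ≈ 0.8870
SEM = 12.0000 * √(1 − 0.8870) = 12.0000 * √0.1130 ≈ 12.0000 * 0.3361 ≈ 4.0333
Standard error of the difference = 4.0333·√2 ≈ 5.7039
z = |18 − 25| / 5.7039 = 7 / 5.7039 ≈ 1.2272

1.23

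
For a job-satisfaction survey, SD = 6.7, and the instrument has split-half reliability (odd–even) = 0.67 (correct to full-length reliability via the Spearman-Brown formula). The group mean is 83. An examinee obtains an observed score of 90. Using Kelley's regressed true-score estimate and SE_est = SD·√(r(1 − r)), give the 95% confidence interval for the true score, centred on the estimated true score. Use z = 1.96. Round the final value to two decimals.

[83.39, 93.85]

Spearman-Brown: r = 2(0.67) / (1 + 0.67) = 1.340 / 1.670 ≈ 0.802
Estimated true score = 0.802·90 + (1 − 0.802)·83 ≈ 88.617
SE_est = SD · √(r(1 − r)) = 6.700 · √0.159 ≈ 6.700 · 0.398 ≈ 2.668
CI = 88.617 ± 1.96 · 2.668 → [83.388, 93.846]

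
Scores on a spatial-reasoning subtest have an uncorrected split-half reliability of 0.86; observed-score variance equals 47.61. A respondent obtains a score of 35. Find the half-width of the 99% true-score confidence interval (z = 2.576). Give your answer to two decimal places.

4.88

SD = √47.61 ≈ 6.90000
Spearman-Brown: r = 2(0.86) / (1 + 0.86) = 1.72000 / 1.86000 ≈ 0.92473
SEM = 6.90000×√(1 − 0.92473) ≈ 1.89303
Half-width = 2.576×1.89303 ≈ 4.87644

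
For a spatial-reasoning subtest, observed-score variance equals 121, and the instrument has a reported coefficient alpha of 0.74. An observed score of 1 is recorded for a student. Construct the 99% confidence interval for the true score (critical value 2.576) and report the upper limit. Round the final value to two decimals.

15.45

SD = √121 = 11.000
SEM = 11.000 · √(1 − 0.740) = 11.000 · √0.260 ≈ 11.000 · 0.510 ≈ 5.609
Margin = 2.576 · 5.609 ≈ 14.449
Upper limit = 1 + 14.449 ≈ 15.449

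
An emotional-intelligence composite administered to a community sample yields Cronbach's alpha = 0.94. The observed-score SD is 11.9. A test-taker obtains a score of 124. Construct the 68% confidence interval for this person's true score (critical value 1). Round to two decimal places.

[121.09, 126.91]

SEM = 11.90000 * √(1 − 0.94000) = 11.90000 * √0.06000 ≈ 11.90000 * 0.24495 ≈ 2.91489
Half-width = 1*2.91489 ≈ 2.91489
Interval: (121.08511, 126.91489)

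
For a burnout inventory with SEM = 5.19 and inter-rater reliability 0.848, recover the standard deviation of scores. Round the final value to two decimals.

σ = SEM·(1 − r)^(−1/2) ≈ 5.19·2.5649 ≈ 13.3121

13.31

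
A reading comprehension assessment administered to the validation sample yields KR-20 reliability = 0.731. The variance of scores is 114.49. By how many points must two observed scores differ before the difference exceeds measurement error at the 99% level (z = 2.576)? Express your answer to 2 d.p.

σ = 114.49^(1/2) = 10.700
SEM = 10.700 * √(1 − 0.731) = 10.700 * √0.269 ≈ 10.700 * 0.519 ≈ 5.550
SE_diff = √2 * SEM ≈ 7.848
Smallest detectable difference = 2.576*7.848 ≈ 20.217

20.22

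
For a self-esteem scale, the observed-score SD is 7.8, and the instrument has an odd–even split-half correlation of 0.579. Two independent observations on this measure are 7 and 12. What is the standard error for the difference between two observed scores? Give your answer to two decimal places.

Full-length reliability (Spearman-Brown) = 2(0.579)/(1+0.579) ≈ 0.7334
SEM = 7.8000·√(1 − 0.7334) ≈ 4.0276
Standard error of the difference = 4.0276·√2 ≈ 5.6959

5.70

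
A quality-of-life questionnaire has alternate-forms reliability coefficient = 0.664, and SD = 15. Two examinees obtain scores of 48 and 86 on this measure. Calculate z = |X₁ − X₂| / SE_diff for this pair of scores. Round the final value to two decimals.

SEM = 15.00000*√(1 − 0.66400) ≈ 8.69483
SE_diff = SEM * √2 ≈ 8.69483 * 1.41421 ≈ 12.29634
z = 38 / 12.29634 ≈ 3.09035

3.09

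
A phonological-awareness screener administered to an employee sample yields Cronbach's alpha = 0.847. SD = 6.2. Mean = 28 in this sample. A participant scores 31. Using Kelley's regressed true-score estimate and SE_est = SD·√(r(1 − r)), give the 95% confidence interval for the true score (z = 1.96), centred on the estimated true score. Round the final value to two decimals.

[26.17, 34.92]

Estimated true score = 0.847·31 + (1 − 0.847)·28 ≃ 30.541
SE_est = SD · √(r(1 − r)) = 6.200 · √0.130 ≃ 6.200 · 0.360 ≃ 2.232
CI = 30.541 ± 1.96 · 2.232 → [26.166, 34.916]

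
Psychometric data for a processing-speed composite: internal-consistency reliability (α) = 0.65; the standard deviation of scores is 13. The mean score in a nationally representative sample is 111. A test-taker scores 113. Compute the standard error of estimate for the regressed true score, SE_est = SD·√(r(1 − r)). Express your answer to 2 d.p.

SE_est = SD × √(r(1 − r)) = 13.000 × √0.227 ≈ 13.000 × 0.477 ≈ 6.201

6.20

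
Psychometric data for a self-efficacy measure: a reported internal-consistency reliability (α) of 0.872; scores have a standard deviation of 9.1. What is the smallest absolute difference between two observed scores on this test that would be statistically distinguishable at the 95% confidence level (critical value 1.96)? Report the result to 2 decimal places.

9.02

SEM = 9.10000 · √(1 − 0.87200) = 9.10000 · √0.12800 ≃ 9.10000 · 0.35777 ≃ 3.25571
Standard error of the difference = 3.25571·√2 ≃ 4.60428
Smallest detectable difference = 1.96·4.60428 ≃ 9.02438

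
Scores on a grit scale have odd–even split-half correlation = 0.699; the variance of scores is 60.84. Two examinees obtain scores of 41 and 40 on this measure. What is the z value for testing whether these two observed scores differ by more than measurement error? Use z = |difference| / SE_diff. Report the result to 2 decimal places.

0.22

σ = 60.84^(1/2) = 7.8000
Spearman-Brown: r = 2(0.699) / (1 + 0.699) = 1.3980 / 1.6990 ≈ 0.8228
SEM = 7.8000 × √(1 − 0.8228) = 7.8000 × √0.1772 ≈ 7.8000 × 0.4209 ≈ 3.2831
Standard error of the difference = 3.2831·√2 ≈ 4.6430
z = 1 / 4.6430 ≈ 0.2154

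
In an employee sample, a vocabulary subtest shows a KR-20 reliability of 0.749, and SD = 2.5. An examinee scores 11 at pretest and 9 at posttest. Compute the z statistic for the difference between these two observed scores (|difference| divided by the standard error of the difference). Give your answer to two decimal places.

The standard error of measurement is 2.5000*√(1 − 0.7490) ≈ 2.5000*0.5010 ≈ 1.2525.
SE_diff = SEM * √2 ≈ 1.2525 * 1.4142 ≈ 1.7713
z = 2 / 1.7713 ≈ 1.1291

1.13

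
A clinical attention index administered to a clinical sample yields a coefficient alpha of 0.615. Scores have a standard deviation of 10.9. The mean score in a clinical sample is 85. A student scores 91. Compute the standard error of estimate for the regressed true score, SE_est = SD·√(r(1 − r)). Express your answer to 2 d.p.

SE_est = 10.900·√[r(1 − r)] ≈ 5.304

5.30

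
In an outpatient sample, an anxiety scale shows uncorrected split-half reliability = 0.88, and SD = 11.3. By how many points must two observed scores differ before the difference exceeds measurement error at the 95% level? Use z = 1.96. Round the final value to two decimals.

r_full = 2·0.88 / (1 + 0.88) ≈ 0.93617
SEM = 11.30000×√(1 − 0.93617) ≈ 2.85490
Standard error of the difference = 2.85490·√2 ≈ 4.03743
Minimum reliable difference = 1.96 × SE_diff ≈ 1.96 × 4.03743 ≈ 7.91337

7.91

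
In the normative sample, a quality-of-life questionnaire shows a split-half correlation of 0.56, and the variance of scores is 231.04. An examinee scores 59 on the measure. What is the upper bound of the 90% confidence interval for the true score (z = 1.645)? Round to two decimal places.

σ = 231.04^(1/2) = 15.2000
r_full = 2·0.56 / (1 + 0.56) ≈ 0.7179
SEM = 15.2000*√(1 − 0.7179) ≈ 8.0725
1.645 * SEM ≈ 13.2792
Upper limit = 59 + 13.2792 ≈ 72.2792

72.28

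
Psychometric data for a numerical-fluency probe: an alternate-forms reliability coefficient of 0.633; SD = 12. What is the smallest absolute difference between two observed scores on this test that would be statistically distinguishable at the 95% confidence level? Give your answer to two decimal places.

20.15

The standard error of measurement is 12.00000×√(1 − 0.63300) ≈ 12.00000×0.60581 ≈ 7.26966.
SE_diff = SEM × √2 ≈ 7.26966 × 1.41421 ≈ 10.28086
Smallest detectable difference = 1.96×10.28086 ≈ 20.15048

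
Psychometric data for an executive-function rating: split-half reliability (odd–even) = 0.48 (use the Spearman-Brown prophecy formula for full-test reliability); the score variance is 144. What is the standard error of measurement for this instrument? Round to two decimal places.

σ = 144^(1/2) = 12.0000
r_full = 2·0.48 / (1 + 0.48) ≃ 0.6486
SEM = 12.0000 · √(1 − 0.6486) = 12.0000 · √0.3514 ≃ 12.0000 · 0.5927 ≃ 7.1130

7.11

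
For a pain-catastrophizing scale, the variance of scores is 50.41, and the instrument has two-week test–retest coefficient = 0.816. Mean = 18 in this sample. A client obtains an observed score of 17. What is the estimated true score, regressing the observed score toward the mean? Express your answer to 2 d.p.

Estimated true score = 0.81600×17 + (1 − 0.81600)×18 ≈ 17.18400

17.18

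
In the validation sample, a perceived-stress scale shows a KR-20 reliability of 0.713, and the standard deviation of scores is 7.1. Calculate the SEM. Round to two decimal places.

SEM = 7.100 * √(1 − 0.713) = 7.100 * √0.287 ≈ 7.100 * 0.536 ≈ 3.804

3.80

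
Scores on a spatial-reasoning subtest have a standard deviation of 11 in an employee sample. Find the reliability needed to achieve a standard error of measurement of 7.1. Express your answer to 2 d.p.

0.58

r = 1 − (SEM / SD)² = 1 − (7.100 / 11)² ≈ 1 − 0.417 ≈ 0.583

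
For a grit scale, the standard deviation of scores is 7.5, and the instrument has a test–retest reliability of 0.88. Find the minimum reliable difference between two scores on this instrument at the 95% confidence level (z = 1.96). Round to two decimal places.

The standard error of measurement is 7.5000×√(1 − 0.8800) ≈ 7.5000×0.3464 ≈ 2.5981.
SE_diff = SEM × √2 ≈ 2.5981 × 1.4142 ≈ 3.6742
Smallest detectable difference = 1.96×3.6742 ≈ 7.2015

7.20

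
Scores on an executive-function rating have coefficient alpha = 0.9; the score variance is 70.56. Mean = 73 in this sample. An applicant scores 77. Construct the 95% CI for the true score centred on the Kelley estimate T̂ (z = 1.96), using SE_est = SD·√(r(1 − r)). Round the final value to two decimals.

σ = 70.56^(1/2) = 8.4000
T̂ = r·X + (1 − r)·M = 0.9000*77 + 0.1000*73 = 69.3000 + 7.3000 ≈ 76.6000
SE_est = SD * √(r(1 − r)) = 8.4000 * √0.0900 ≈ 8.4000 * 0.3000 ≈ 2.5200
95% CI: 76.6000 ± 4.9392 ≈ (71.6608, 81.5392)

[71.66, 81.54]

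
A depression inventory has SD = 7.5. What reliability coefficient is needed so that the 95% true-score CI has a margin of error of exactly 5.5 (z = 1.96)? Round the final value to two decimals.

SEM needed = half-width / z = 5.5/1.96 ≃ 2.806
r = 1 − (SEM / SD)² = 1 − (2.806 / 7.5)² ≃ 1 − 0.140 ≃ 0.860

0.86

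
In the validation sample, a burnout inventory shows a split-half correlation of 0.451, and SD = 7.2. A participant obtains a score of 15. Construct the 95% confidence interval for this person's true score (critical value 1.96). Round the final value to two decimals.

r_full = 2·0.451 / (1 + 0.451) ≈ 0.622
The standard error of measurement is 7.200·√(1 − 0.622) ≈ 7.200·0.615 ≈ 4.429.
1.96 · SEM ≈ 8.680
CI = 15 ± 8.680 → [6.320, 23.680]

[6.32, 23.68]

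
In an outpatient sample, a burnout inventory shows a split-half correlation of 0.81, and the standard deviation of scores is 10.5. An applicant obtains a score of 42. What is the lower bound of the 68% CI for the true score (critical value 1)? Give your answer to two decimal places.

38.60

Full-length reliability (Spearman-Brown) = 2(0.81)/(1+0.81) ≈ 0.895
SEM = 10.500×√(1 − 0.895) ≈ 3.402
Margin = 1 × 3.402 ≈ 3.402
Lower bound: 42 − 3.402 = 38.598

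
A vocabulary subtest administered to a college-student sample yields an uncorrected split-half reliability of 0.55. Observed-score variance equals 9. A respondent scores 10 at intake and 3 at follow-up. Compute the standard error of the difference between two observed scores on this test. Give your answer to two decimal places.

2.29

SD = √9 = 3.000
Spearman-Brown: r = 2(0.55) / (1 + 0.55) = 1.100 / 1.550 ≃ 0.710
SEM = 3.000 · √(1 − 0.710) = 3.000 · √0.290 ≃ 3.000 · 0.539 ≃ 1.616
Standard error of the difference = 1.616·√2 ≃ 2.286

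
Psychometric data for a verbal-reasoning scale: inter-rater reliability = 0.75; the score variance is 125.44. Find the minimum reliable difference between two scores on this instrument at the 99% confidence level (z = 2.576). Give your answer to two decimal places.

SD = √125.44 = 11.20000
The standard error of measurement is 11.20000×√(1 − 0.75000) ≈ 11.20000×0.50000 ≈ 5.60000.
SE_diff = SEM × √2 ≈ 5.60000 × 1.41421 ≈ 7.91960
Minimum reliable difference = 2.576 × SE_diff ≈ 2.576 × 7.91960 ≈ 20.40088

20.40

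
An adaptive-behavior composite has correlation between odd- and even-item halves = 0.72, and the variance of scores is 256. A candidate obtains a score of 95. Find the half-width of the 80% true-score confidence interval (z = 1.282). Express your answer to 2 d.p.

8.28

SD = √256 = 16.00000
r_full = 2·0.72 / (1 + 0.72) ≈ 0.83721
SEM = 16.00000 * √(1 − 0.83721) = 16.00000 * √0.16279 ≈ 16.00000 * 0.40347 ≈ 6.45557
1.282 * SEM ≈ 8.27604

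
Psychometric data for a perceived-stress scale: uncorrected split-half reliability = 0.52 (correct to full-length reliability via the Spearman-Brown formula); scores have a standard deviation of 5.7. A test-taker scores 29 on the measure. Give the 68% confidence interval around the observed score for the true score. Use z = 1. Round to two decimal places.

[25.80, 32.20]

r_full = 2·0.52 / (1 + 0.52) ≃ 0.6842
SEM = 5.7000 · √(1 − 0.6842) = 5.7000 · √0.3158 ≃ 5.7000 · 0.5620 ≃ 3.2031
1 · SEM ≃ 3.2031
Interval: (25.7969, 32.2031)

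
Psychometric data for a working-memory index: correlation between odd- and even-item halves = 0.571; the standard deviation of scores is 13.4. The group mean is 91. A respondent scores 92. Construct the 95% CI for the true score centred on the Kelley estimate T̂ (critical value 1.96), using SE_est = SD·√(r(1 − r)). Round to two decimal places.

[80.03, 103.43]

Spearman-Brown: r = 2(0.571) / (1 + 0.571) = 1.142 / 1.571 ≈ 0.727
Estimated true score = 0.727×92 + (1 − 0.727)×91 ≈ 91.727
SE_est = SD × √(r(1 − r)) = 13.400 × √0.199 ≈ 13.400 × 0.446 ≈ 5.970
CI = 91.727 ± 1.96 × 5.970 → [80.025, 103.429]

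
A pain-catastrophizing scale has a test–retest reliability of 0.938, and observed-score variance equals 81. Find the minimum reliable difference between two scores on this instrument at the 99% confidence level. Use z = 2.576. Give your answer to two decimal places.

8.16

σ = 81^(1/2) = 9.0000
SEM = 9.0000 * √(1 − 0.9380) = 9.0000 * √0.0620 ≃ 9.0000 * 0.2490 ≃ 2.2410
Standard error of the difference = 2.2410·√2 ≃ 3.1692
Smallest detectable difference = 2.576*3.1692 ≃ 8.1639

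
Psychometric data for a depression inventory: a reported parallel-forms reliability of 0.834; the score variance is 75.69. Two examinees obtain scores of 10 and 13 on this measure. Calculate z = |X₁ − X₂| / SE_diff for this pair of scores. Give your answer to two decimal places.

SD = √75.69 ≈ 8.70000
SEM = 8.70000 * √(1 − 0.83400) = 8.70000 * √0.16600 ≈ 8.70000 * 0.40743 ≈ 3.54465
SE_diff = √2 * SEM ≈ 5.01289
z = 3 / 5.01289 ≈ 0.59846

0.60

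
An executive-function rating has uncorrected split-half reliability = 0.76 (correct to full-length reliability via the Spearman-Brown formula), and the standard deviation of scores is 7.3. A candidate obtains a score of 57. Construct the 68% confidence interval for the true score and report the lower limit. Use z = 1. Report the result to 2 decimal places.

Spearman-Brown: r = 2(0.76) / (1 + 0.76) = 1.520 / 1.760 ≈ 0.864
SEM = 7.300 · √(1 − 0.864) = 7.300 · √0.136 ≈ 7.300 · 0.369 ≈ 2.696
Half-width = 1·2.696 ≈ 2.696
Lower bound: 57 − 2.696 = 54.304

54.30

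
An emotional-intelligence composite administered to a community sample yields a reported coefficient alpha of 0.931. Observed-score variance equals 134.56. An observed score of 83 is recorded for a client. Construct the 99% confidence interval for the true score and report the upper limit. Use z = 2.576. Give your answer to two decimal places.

90.85

SD = √134.56 ≈ 11.600
SEM = 11.600 × √(1 − 0.931) = 11.600 × √0.069 ≈ 11.600 × 0.263 ≈ 3.047
2.576 × SEM ≈ 7.849
Upper limit = 83 + 7.849 ≈ 90.849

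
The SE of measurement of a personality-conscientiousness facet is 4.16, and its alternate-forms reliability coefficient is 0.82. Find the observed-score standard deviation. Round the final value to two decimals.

9.81

SD = SEM / √(1 − r) = 4.16 / √0.180 ≈ 4.16 / 0.424 ≈ 9.805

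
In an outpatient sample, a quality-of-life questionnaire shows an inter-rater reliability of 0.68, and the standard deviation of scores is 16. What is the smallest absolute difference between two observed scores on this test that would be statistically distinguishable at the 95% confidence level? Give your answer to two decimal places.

25.09

SEM = 16.0000 · √(1 − 0.6800) = 16.0000 · √0.3200 ≈ 16.0000 · 0.5657 ≈ 9.0510
SE_diff = SEM · √2 ≈ 9.0510 · 1.4142 ≈ 12.8000
Minimum reliable difference = 1.96 · SE_diff ≈ 1.96 · 12.8000 ≈ 25.0880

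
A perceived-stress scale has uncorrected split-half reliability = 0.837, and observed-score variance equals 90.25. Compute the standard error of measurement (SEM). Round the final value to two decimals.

SD = √90.25 ≃ 9.50000
Full-length reliability (Spearman-Brown) = 2(0.837)/(1+0.837) ≃ 0.91127
SEM = 9.50000×√(1 − 0.91127) ≃ 2.82985

2.83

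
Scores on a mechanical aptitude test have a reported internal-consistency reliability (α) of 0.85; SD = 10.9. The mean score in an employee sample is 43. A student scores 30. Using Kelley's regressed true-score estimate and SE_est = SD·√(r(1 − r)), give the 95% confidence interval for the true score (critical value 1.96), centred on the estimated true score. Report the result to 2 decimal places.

[24.32, 39.58]

Estimated true score = 0.850·30 + (1 − 0.850)·43 ≈ 31.950
SE_est = 10.900·√[r(1 − r)] ≈ 3.892
95% CI: 31.950 ± 7.628 ≈ (24.322, 39.578)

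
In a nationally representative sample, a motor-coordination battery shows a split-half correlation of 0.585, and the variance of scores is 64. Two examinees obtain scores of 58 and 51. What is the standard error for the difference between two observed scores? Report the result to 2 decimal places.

5.79

SD = √64 = 8.00000
Spearman-Brown: r = 2(0.585) / (1 + 0.585) = 1.17000 / 1.58500 ≈ 0.73817
The standard error of measurement is 8.00000×√(1 − 0.73817) ≈ 8.00000×0.51169 ≈ 4.09354.
Standard error of the difference = 4.09354·√2 ≈ 5.78914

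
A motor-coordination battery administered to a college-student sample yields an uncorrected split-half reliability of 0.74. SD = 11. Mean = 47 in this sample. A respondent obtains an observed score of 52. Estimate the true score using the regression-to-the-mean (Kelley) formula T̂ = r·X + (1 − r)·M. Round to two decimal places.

51.25

Full-length reliability (Spearman-Brown) = 2(0.74)/(1+0.74) ≃ 0.85057
T̂ = 0.85057(52) + 0.14943(47) ≃ 51.25287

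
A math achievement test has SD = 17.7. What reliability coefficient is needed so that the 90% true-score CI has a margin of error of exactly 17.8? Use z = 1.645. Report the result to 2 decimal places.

0.63

Required SEM = 17.8 / 1.645 ≈ 10.821
r = 1 − (10.821/17.7)² ≈ 1 − 0.374 ≈ 0.626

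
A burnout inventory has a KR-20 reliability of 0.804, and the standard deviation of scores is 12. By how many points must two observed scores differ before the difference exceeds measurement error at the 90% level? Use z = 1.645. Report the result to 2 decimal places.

12.36

SEM = 12.0000 * √(1 − 0.8040) = 12.0000 * √0.1960 ≃ 12.0000 * 0.4427 ≃ 5.3126
Standard error of the difference = 5.3126·√2 ≃ 7.5132
Smallest detectable difference = 1.645*7.5132 ≃ 12.3592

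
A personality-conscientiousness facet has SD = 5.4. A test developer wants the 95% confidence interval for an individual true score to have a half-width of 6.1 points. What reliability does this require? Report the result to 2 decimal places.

Required SEM = 6.1 / 1.96 ≈ 3.1122
r = 1 − (3.1122/5.4)² ≈ 1 − 0.3322 ≈ 0.6678

0.67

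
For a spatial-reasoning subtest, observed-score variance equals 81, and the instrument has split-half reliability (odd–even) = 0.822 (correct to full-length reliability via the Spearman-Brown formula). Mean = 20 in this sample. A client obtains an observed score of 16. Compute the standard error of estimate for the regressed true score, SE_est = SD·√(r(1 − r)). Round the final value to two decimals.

SD = √81 = 9.000
Spearman-Brown: r = 2(0.822) / (1 + 0.822) = 1.644 / 1.822 ≃ 0.902
SE_est = SD × √(r(1 − r)) = 9.000 × √0.088 ≃ 9.000 × 0.297 ≃ 2.672

2.67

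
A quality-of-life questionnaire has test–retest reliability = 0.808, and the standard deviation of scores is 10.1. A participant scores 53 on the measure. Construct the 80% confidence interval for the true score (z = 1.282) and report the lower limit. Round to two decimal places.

The standard error of measurement is 10.1000×√(1 − 0.8080) ≃ 10.1000×0.4382 ≃ 4.4256.
1.282 × SEM ≃ 5.6736
Lower bound: 53 − 5.6736 = 47.3264

47.33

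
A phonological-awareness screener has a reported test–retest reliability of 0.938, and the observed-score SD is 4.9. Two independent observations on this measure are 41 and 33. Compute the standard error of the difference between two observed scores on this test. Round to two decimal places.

SEM = 4.9000×√(1 − 0.9380) ≈ 1.2201
Standard error of the difference = 1.2201·√2 ≈ 1.7255

1.73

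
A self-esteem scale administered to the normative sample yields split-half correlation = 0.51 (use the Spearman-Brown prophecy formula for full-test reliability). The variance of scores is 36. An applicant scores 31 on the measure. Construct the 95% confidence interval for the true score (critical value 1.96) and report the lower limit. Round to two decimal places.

24.30

SD = √36 ≈ 6.0000
Spearman-Brown: r = 2(0.51) / (1 + 0.51) = 1.0200 / 1.5100 ≈ 0.6755
SEM = 6.0000 × √(1 − 0.6755) = 6.0000 × √0.3245 ≈ 6.0000 × 0.5697 ≈ 3.4179
Margin = 1.96 × 3.4179 ≈ 6.6991
Lower bound: 31 − 6.6991 = 24.3009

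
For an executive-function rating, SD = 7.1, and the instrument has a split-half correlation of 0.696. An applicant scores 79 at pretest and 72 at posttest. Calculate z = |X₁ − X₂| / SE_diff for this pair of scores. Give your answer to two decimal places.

1.65

Full-length reliability (Spearman-Brown) = 2(0.696)/(1+0.696) ≈ 0.82075
The standard error of measurement is 7.10000·√(1 − 0.82075) ≈ 7.10000·0.42337 ≈ 3.00595.
SE_diff = SEM · √2 ≈ 3.00595 · 1.41421 ≈ 4.25106
z = 7 / 4.25106 ≈ 1.64665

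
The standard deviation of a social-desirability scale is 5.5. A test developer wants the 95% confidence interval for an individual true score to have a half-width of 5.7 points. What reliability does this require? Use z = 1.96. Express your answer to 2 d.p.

SEM needed = half-width / z = 5.7/1.96 ≈ 2.908
r = 1 − (2.908/5.5)² ≈ 1 − 0.280 ≈ 0.720

0.72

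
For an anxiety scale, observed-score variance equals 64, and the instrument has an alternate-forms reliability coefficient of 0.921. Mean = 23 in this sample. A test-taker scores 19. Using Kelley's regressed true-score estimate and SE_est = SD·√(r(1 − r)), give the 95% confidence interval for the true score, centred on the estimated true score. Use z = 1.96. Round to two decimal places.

SD = √64 ≈ 8.000
Estimated true score = 0.921·19 + (1 − 0.921)·23 ≈ 19.316
SE_est = 8.000·√(0.921·0.079) ≈ 2.158
95% CI: 19.316 ± 4.230 ≈ (15.086, 23.546)

[15.09, 23.55]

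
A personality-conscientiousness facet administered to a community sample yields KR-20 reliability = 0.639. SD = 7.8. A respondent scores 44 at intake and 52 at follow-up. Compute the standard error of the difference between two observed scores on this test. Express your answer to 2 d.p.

SEM = 7.80000*√(1 − 0.63900) ≈ 4.68650
SE_diff = √2 * SEM ≈ 6.62771

6.63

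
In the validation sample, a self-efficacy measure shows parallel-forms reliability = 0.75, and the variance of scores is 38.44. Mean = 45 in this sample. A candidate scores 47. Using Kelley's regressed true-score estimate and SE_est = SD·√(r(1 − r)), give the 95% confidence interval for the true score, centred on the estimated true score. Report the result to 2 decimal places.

[41.24, 51.76]

SD = √38.44 = 6.2000
Estimated true score = 0.7500*47 + (1 − 0.7500)*45 ≈ 46.5000
SE_est = SD * √(r(1 − r)) = 6.2000 * √0.1875 ≈ 6.2000 * 0.4330 ≈ 2.6847
CI = 46.5000 ± 1.96 * 2.6847 → [41.2380, 51.7620]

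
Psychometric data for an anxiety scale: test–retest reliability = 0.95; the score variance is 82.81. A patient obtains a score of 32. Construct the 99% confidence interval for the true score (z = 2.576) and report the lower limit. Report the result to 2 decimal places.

26.76

SD = √82.81 = 9.100
SEM = 9.100*√(1 − 0.950) ≃ 2.035
2.576 * SEM ≃ 5.242
Lower limit = 32 − 5.242 ≃ 26.758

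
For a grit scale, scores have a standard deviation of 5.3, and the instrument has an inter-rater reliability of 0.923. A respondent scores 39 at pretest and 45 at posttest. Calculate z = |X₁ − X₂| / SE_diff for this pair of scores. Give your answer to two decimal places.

2.88

The standard error of measurement is 5.3000×√(1 − 0.9230) ≃ 5.3000×0.2775 ≃ 1.4707.
SE_diff = SEM × √2 ≃ 1.4707 × 1.4142 ≃ 2.0799
z = |39 − 45| / 2.0799 = 6 / 2.0799 ≃ 2.8848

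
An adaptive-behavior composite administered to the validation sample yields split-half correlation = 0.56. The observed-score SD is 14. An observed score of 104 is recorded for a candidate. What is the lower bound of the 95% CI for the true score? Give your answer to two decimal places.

89.43

r_full = 2·0.56 / (1 + 0.56) ≃ 0.7179
SEM = 14.0000·√(1 − 0.7179) ≃ 7.4352
Margin = 1.96 · 7.4352 ≃ 14.5730
Lower limit = 104 − 14.5730 ≃ 89.4270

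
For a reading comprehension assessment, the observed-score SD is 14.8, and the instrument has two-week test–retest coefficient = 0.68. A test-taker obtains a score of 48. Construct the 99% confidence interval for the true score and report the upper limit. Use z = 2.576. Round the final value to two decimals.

SEM = 14.800×√(1 − 0.680) ≈ 8.372
Half-width = 2.576×8.372 ≈ 21.567
Upper bound: 48 + 21.567 = 69.567

69.57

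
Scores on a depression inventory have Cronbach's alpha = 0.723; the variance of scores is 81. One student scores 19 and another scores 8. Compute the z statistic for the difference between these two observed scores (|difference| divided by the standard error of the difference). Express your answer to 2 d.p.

SD = √81 ≈ 9.000
SEM = 9.000 * √(1 − 0.723) = 9.000 * √0.277 ≈ 9.000 * 0.526 ≈ 4.737
SE_diff = SEM * √2 ≈ 4.737 * 1.414 ≈ 6.699
z = 11 / 6.699 ≈ 1.642

1.64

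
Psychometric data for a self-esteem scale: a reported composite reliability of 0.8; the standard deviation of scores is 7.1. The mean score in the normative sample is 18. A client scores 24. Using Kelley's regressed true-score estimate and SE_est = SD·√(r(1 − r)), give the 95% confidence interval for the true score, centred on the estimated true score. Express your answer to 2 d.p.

[17.23, 28.37]

T̂ = 0.8000(24) + 0.2000(18) ≈ 22.8000
SE_est = SD × √(r(1 − r)) = 7.1000 × √0.1600 ≈ 7.1000 × 0.4000 ≈ 2.8400
CI = 22.8000 ± 1.96 × 2.8400 → [17.2336, 28.3664]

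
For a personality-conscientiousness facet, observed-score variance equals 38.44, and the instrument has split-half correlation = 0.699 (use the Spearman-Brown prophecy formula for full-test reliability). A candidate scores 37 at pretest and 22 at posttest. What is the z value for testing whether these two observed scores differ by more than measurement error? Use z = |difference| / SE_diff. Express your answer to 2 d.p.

4.06

SD = √38.44 = 6.200
Spearman-Brown: r = 2(0.699) / (1 + 0.699) = 1.398 / 1.699 ≈ 0.823
SEM = 6.200 · √(1 − 0.823) = 6.200 · √0.177 ≈ 6.200 · 0.421 ≈ 2.610
SE_diff = √2 · SEM ≈ 3.691
z = |37 − 22| / 3.691 = 15 / 3.691 ≈ 4.064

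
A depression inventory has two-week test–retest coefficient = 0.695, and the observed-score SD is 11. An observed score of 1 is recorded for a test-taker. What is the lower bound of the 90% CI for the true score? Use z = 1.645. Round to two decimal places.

-8.99

SEM = 11.000 · √(1 − 0.695) = 11.000 · √0.305 ≈ 11.000 · 0.552 ≈ 6.075
1.645 · SEM ≈ 9.993
Lower limit = 1 − 9.993 ≈ -8.993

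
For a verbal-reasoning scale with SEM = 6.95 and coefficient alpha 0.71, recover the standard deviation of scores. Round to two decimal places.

SD = SEM / √(1 − r) = 6.95 / √0.290 ≈ 6.95 / 0.539 ≈ 12.906

12.91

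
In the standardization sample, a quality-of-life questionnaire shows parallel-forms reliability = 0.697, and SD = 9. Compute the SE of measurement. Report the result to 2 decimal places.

4.95

SEM = 9.000*√(1 − 0.697) ≈ 4.954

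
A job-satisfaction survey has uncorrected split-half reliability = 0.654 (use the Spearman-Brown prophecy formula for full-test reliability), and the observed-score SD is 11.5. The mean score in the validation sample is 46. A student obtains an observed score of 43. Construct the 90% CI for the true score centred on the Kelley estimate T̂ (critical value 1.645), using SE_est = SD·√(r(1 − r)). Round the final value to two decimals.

r_full = 2·0.654 / (1 + 0.654) ≈ 0.791
T̂ = r·X + (1 − r)·M = 0.791×43 + 0.209×46 ≈ 34.005 + 9.623 ≈ 43.628
SE_est = SD × √(r(1 − r)) = 11.500 × √0.165 ≈ 11.500 × 0.407 ≈ 4.677
CI = 43.628 ± 1.645 × 4.677 → [35.933, 51.322]

[35.93, 51.32]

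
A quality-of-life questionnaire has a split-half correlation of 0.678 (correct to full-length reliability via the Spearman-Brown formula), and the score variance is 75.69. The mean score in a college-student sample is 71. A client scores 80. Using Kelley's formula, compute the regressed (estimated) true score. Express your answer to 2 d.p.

Full-length reliability (Spearman-Brown) = 2(0.678)/(1+0.678) ≈ 0.8081
Estimated true score = 0.8081*80 + (1 − 0.8081)*71 ≈ 78.2729

78.27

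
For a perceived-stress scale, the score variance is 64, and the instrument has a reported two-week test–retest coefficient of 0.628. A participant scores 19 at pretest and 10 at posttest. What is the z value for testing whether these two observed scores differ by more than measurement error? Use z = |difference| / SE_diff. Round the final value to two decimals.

σ = 64^(1/2) = 8.000
SEM = 8.000 * √(1 − 0.628) = 8.000 * √0.372 ≈ 8.000 * 0.610 ≈ 4.879
SE_diff = SEM * √2 ≈ 4.879 * 1.414 ≈ 6.900
z = 9 / 6.900 ≈ 1.304

1.30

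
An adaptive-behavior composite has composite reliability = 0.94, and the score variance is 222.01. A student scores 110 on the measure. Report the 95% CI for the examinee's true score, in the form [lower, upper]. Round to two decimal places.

σ = 222.01^(1/2) = 14.9000
SEM = 14.9000·√(1 − 0.9400) ≃ 3.6497
Half-width = 1.96·3.6497 ≃ 7.1535
Interval: (102.8465, 117.1535)

[102.85, 117.15]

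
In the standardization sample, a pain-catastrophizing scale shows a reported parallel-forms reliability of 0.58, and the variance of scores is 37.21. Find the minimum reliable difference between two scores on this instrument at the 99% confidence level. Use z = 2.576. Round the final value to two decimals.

14.40

SD = √37.21 ≈ 6.1000
SEM = 6.1000 · √(1 − 0.5800) = 6.1000 · √0.4200 ≈ 6.1000 · 0.6481 ≈ 3.9533
SE_diff = √2 · SEM ≈ 5.5907
Minimum reliable difference = 2.576 · SE_diff ≈ 2.576 · 5.5907 ≈ 14.4018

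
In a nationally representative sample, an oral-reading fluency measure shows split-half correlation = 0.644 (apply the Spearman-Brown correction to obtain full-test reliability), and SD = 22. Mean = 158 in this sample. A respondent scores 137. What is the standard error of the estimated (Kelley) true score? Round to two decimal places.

9.06

r_full = 2·0.644 / (1 + 0.644) ≈ 0.783
SE_est = SD * √(r(1 − r)) = 22.000 * √0.170 ≈ 22.000 * 0.412 ≈ 9.062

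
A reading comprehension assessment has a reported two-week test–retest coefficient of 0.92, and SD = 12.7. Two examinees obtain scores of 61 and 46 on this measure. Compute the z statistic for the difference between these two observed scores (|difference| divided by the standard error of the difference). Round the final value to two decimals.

2.95

The standard error of measurement is 12.70000·√(1 − 0.92000) ≈ 12.70000·0.28284 ≈ 3.59210.
Standard error of the difference = 3.59210·√2 ≈ 5.08000
z = |61 − 46| / 5.08000 = 15 / 5.08000 ≈ 2.95276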